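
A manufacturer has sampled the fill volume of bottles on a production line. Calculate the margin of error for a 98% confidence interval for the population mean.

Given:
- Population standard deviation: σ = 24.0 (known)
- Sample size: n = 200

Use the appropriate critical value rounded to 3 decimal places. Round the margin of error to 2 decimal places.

The population standard deviation σ is known, so use the z-interval margin of error formula.

For 98% confidence, z* = 2.326 (from standard normal table)

Margin of error formula for z-interval: E = z* × σ/√n

E = 2.326 × 24.0/√200
  = 2.326 × 1.697056
  = 3.9474

Rounded to 2 decimal places:

3.95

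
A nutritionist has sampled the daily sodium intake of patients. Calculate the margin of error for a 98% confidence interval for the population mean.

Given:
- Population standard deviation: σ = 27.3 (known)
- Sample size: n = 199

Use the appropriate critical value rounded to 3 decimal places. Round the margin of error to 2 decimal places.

The population standard deviation σ is known, so use the z-interval margin of error formula.

For 98% confidence, z* = 2.326 (from standard normal table)

Margin of error formula for z-interval: E = z* × σ/√n

E = 2.326 × 27.3/√199
  = 2.326 × 1.935246
  = 4.5014

Rounded to 2 decimal places:

4.50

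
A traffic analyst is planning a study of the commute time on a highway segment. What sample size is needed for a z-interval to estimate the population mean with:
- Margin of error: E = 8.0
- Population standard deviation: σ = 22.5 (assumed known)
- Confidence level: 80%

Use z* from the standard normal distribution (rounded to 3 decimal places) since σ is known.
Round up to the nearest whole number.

Using z* since population σ is known (z-interval formula).

For 80% confidence, z* = 1.282 (from standard normal table)

Sample size formula for z-interval: n = (z*σ/E)²

n = (1.282 × 22.5 / 8.0)²
  = (3.605625)²
  = 13.0005

Round up to the nearest whole number: n = 14

14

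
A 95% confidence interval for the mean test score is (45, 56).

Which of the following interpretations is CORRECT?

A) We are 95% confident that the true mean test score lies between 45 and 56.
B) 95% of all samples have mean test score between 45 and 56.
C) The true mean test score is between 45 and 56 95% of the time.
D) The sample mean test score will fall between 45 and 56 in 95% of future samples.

A confidence interval represents our confidence in the procedure, not a probability statement about the parameter.

Key concept: If we repeated this sampling process many times and computed a 95% CI each time, about 95% of those intervals would contain the true population parameter.

For this specific interval (45, 56):
- Midpoint (point estimate): 50.5
- Margin of error: 5.5

The correct interpretation is the one stating confidence that the true parameter lies in the interval — option A.

A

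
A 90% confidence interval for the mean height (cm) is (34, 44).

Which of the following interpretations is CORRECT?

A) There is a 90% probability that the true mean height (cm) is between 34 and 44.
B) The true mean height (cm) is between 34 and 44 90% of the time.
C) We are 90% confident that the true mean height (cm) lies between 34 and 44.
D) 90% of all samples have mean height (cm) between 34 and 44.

A confidence interval represents our confidence in the procedure, not a probability statement about the parameter.

Key concept: If we repeated this sampling process many times and computed a 90% CI each time, about 90% of those intervals would contain the true population parameter.

For this specific interval (34, 44):
- Midpoint (point estimate): 39
- Margin of error: 5

The correct interpretation is the one stating confidence that the true parameter lies in the interval — option C.

C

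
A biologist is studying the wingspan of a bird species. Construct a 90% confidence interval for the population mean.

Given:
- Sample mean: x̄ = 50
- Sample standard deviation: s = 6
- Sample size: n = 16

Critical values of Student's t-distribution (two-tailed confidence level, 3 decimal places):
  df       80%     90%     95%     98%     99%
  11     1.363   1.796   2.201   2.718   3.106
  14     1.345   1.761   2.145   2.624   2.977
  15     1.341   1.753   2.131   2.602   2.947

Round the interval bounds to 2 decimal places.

The population standard deviation σ is unknown (only the sample standard deviation s is given), so use a t-interval with df = n - 1 = 16 - 1 = 15.

For 90% confidence with df = 15, t* = 1.753 (from t-table)

Standard error: SE = s/√n = 6/√16 = 1.500000

Margin of error: E = t* × SE = 1.753 × 1.500000 = 2.6295

T-interval: x̄ ± E = 50 ± 2.6295 = (47.3705, 52.6295)

Rounded to 2 decimal places:

(47.37, 52.63)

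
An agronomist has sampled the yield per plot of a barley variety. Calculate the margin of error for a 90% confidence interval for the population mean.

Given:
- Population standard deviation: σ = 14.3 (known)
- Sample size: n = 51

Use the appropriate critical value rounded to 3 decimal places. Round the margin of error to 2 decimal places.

The population standard deviation σ is known, so use the z-interval margin of error formula.

For 90% confidence, z* = 1.645 (from standard normal table)

Margin of error formula for z-interval: E = z* × σ/√n

E = 1.645 × 14.3/√51
  = 1.645 × 2.002401
  = 3.2939

Rounded to 2 decimal places:

3.29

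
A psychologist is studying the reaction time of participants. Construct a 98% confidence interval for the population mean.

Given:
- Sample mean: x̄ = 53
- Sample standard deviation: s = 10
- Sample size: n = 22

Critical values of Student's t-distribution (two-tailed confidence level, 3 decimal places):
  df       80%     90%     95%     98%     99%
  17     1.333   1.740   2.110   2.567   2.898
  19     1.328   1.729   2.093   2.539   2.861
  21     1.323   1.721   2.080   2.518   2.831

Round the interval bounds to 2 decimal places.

The population standard deviation σ is unknown (only the sample standard deviation s is given), so use a t-interval with df = n - 1 = 22 - 1 = 21.

For 98% confidence with df = 21, t* = 2.518 (from t-table)

Standard error: SE = s/√n = 10/√22 = 2.132007

Margin of error: E = t* × SE = 2.518 × 2.132007 = 5.3684

T-interval: x̄ ± E = 53 ± 5.3684 = (47.6316, 58.3684)

Rounded to 2 decimal places:

(47.63, 58.37)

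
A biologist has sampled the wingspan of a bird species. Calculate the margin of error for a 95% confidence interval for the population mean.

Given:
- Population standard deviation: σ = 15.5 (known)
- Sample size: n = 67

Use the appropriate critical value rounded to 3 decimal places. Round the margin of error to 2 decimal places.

The population standard deviation σ is known, so use the z-interval margin of error formula.

For 95% confidence, z* = 1.96 (from standard normal table)

Margin of error formula for z-interval: E = z* × σ/√n

E = 1.96 × 15.5/√67
  = 1.96 × 1.893626
  = 3.7115

Rounded to 2 decimal places:

3.71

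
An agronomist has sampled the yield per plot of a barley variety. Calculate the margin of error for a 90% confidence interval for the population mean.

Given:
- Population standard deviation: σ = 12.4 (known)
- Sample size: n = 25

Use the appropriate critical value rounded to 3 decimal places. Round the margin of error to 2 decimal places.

The population standard deviation σ is known, so use the z-interval margin of error formula.

For 90% confidence, z* = 1.645 (from standard normal table)

Margin of error formula for z-interval: E = z* × σ/√n

E = 1.645 × 12.4/√25
  = 1.645 × 2.480000
  = 4.0796

Rounded to 2 decimal places:

4.08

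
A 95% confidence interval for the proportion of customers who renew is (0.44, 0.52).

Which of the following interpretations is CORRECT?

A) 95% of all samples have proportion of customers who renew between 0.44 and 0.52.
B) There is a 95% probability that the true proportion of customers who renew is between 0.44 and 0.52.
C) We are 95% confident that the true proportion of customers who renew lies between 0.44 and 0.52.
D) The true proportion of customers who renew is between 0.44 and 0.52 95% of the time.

A confidence interval represents our confidence in the procedure, not a probability statement about the parameter.

Key concept: If we repeated this sampling process many times and computed a 95% CI each time, about 95% of those intervals would contain the true population parameter.

For this specific interval (0.44, 0.52):
- Midpoint (point estimate): 0.48
- Margin of error: 0.04

The correct interpretation is the one stating confidence that the true parameter lies in the interval — option C.

C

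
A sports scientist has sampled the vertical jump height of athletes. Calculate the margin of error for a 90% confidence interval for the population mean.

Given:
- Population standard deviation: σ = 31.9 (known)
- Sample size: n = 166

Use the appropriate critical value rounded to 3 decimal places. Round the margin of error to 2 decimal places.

The population standard deviation σ is known, so use the z-interval margin of error formula.

For 90% confidence, z* = 1.645 (from standard normal table)

Margin of error formula for z-interval: E = z* × σ/√n

E = 1.645 × 31.9/√166
  = 1.645 × 2.475920
  = 4.0729

Rounded to 2 decimal places:

4.07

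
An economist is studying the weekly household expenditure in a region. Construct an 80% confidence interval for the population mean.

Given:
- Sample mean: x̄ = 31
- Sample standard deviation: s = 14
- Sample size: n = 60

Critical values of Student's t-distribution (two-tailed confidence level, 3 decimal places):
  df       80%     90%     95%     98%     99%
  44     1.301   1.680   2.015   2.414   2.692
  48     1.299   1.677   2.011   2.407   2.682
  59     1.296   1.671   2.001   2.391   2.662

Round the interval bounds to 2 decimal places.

The population standard deviation σ is unknown (only the sample standard deviation s is given), so use a t-interval with df = n - 1 = 60 - 1 = 59.

For 80% confidence with df = 59, t* = 1.296 (from t-table)

Standard error: SE = s/√n = 14/√60 = 1.807392

Margin of error: E = t* × SE = 1.296 × 1.807392 = 2.3424

T-interval: x̄ ± E = 31 ± 2.3424 = (28.6576, 33.3424)

Rounded to 2 decimal places:

(28.66, 33.34)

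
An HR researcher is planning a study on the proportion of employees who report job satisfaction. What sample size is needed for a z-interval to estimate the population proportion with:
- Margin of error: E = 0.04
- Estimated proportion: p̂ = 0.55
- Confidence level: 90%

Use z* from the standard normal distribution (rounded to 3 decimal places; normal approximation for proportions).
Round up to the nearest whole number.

Using z* for proportion z-interval (normal approximation).

For 90% confidence, z* = 1.645 (from standard normal table)

Sample size formula for proportion z-interval: n = z*²p̂(1-p̂)/E²

n = 1.645² × 0.55 × 0.45 / 0.04²
  = 2.706025 × 0.2475 / 0.0016
  = 418.5882

Round up to the nearest whole number: n = 419

419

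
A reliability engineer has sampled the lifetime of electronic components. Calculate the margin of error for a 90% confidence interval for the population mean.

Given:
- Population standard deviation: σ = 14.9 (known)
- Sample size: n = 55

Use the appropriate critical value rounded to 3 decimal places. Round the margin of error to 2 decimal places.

The population standard deviation σ is known, so use the z-interval margin of error formula.

For 90% confidence, z* = 1.645 (from standard normal table)

Margin of error formula for z-interval: E = z* × σ/√n

E = 1.645 × 14.9/√55
  = 1.645 × 2.00911559
  = 3.304995

Rounded to 2 decimal places:

3.30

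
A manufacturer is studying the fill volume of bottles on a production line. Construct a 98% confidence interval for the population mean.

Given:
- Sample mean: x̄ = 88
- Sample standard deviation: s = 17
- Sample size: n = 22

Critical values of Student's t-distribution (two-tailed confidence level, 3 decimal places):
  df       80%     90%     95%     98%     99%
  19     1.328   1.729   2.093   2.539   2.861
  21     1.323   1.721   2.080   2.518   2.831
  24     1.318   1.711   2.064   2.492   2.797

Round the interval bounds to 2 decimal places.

The population standard deviation σ is unknown (only the sample standard deviation s is given), so use a t-interval with df = n - 1 = 22 - 1 = 21.

For 98% confidence with df = 21, t* = 2.518 (from t-table)

Standard error: SE = s/√n = 17/√22 = 3.624412

Margin of error: E = t* × SE = 2.518 × 3.624412 = 9.1263

T-interval: x̄ ± E = 88 ± 9.1263 = (78.8737, 97.1263)

Rounded to 2 decimal places:

(78.87, 97.13)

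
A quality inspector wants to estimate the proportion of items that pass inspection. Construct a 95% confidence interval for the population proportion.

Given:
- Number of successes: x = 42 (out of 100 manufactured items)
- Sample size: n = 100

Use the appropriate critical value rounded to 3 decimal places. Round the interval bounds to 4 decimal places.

Sample proportion: p̂ = 42/100 = 0.420000

Check conditions for normal approximation:
  np̂ = 42 ≥ 10 ✓
  n(1-p̂) = 58 ≥ 10 ✓

The sample is large enough, so use a z-interval (normal approximation) for the proportion.

For 95% confidence, z* = 1.96 (from standard normal table)

Standard error: SE = √(p̂(1-p̂)/n) = √(0.420000×0.580000/100) = 0.04935585

Margin of error: E = z* × SE = 1.96 × 0.04935585 = 0.096737

Z-interval: p̂ ± E = 0.420000 ± 0.096737 = (0.323263, 0.516737)

Rounded to 4 decimal places:

(0.3233, 0.5167)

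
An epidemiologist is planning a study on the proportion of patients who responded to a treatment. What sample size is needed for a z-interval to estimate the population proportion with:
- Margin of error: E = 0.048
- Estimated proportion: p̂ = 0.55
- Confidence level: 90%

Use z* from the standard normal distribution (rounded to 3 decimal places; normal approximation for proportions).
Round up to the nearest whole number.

Using z* for proportion z-interval (normal approximation).

For 90% confidence, z* = 1.645 (from standard normal table)

Sample size formula for proportion z-interval: n = z*²p̂(1-p̂)/E²

n = 1.645² × 0.55 × 0.45 / 0.048²
  = 2.706025 × 0.2475 / 0.002304
  = 290.6863

Round up to the nearest whole number: n = 291

291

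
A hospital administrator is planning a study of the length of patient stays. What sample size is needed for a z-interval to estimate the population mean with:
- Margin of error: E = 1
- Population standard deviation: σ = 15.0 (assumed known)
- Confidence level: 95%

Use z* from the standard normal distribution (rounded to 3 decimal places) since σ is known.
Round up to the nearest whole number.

Using z* since population σ is known (z-interval formula).

For 95% confidence, z* = 1.96 (from standard normal table)

Sample size formula for z-interval: n = (z*σ/E)²

n = (1.96 × 15.0 / 1)²
  = (29.400000)²
  = 864.3600

Round up to the nearest whole number: n = 865

865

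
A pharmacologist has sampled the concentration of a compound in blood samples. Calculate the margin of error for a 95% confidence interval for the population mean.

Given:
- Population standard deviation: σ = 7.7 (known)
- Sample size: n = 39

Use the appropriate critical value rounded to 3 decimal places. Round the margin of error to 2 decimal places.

The population standard deviation σ is known, so use the z-interval margin of error formula.

For 95% confidence, z* = 1.96 (from standard normal table)

Margin of error formula for z-interval: E = z* × σ/√n

E = 1.96 × 7.7/√39
  = 1.96 × 1.232987
  = 2.4167

Rounded to 2 decimal places:

2.42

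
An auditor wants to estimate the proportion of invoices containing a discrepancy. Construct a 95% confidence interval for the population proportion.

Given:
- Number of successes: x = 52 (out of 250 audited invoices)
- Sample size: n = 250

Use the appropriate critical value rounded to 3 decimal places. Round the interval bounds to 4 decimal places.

Sample proportion: p̂ = 52/250 = 0.208000

Check conditions for normal approximation:
  np̂ = 52 ≥ 10 ✓
  n(1-p̂) = 198 ≥ 10 ✓

The sample is large enough, so use a z-interval (normal approximation) for the proportion.

For 95% confidence, z* = 1.96 (from standard normal table)

Standard error: SE = √(p̂(1-p̂)/n) = √(0.208000×0.792000/250) = 0.02566990

Margin of error: E = z* × SE = 1.96 × 0.02566990 = 0.050313

Z-interval: p̂ ± E = 0.208000 ± 0.050313 = (0.157687, 0.258313)

Rounded to 4 decimal places:

(0.1577, 0.2583)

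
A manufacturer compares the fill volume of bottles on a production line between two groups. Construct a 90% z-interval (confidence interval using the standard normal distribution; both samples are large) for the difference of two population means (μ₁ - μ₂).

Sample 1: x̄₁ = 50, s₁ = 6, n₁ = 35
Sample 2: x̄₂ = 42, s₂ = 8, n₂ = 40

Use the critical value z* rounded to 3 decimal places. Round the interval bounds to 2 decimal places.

Both samples are large (n₁ = 35 ≥ 30, n₂ = 40 ≥ 30), so a z-interval for the difference of means applies.

Point estimate: x̄₁ - x̄₂ = 50 - 42 = 8

Standard error: SE = √(s₁²/n₁ + s₂²/n₂)
= √(6²/35 + 8²/40)
= √(1.028571 + 1.600000)
= 1.621287

For 90% confidence, z* = 1.645 (from standard normal table)
Margin of error: E = z* × SE = 1.645 × 1.621287 = 2.6670

Z-interval: (x̄₁ - x̄₂) ± E = 8 ± 2.6670 = (5.3330, 10.6670)

Rounded to 2 decimal places:

(5.33, 10.67)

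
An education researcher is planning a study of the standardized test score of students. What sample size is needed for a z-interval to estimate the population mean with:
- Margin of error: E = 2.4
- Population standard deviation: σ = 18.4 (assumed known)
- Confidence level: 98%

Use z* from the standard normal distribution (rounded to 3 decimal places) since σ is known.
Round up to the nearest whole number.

Using z* since population σ is known (z-interval formula).

For 98% confidence, z* = 2.326 (from standard normal table)

Sample size formula for z-interval: n = (z*σ/E)²

n = (2.326 × 18.4 / 2.4)²
  = (17.832667)²
  = 318.0040

Round up to the nearest whole number: n = 319

319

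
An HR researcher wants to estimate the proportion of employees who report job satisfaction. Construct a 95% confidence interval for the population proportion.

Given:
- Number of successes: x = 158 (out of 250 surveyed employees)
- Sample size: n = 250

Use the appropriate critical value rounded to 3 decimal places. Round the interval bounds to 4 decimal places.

Sample proportion: p̂ = 158/250 = 0.632000

Check conditions for normal approximation:
  np̂ = 158 ≥ 10 ✓
  n(1-p̂) = 92 ≥ 10 ✓

The sample is large enough, so use a z-interval (normal approximation) for the proportion.

For 95% confidence, z* = 1.96 (from standard normal table)

Standard error: SE = √(p̂(1-p̂)/n) = √(0.632000×0.368000/250) = 0.03050089

Margin of error: E = z* × SE = 1.96 × 0.03050089 = 0.059782

Z-interval: p̂ ± E = 0.632000 ± 0.059782 = (0.572218, 0.691782)

Rounded to 4 decimal places:

(0.5722, 0.6918)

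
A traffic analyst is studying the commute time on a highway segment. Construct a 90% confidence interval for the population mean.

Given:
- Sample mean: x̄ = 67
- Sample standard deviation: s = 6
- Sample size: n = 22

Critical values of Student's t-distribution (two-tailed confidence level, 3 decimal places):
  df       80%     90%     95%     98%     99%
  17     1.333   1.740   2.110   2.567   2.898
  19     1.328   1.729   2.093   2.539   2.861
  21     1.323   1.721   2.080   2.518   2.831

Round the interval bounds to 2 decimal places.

The population standard deviation σ is unknown (only the sample standard deviation s is given), so use a t-interval with df = n - 1 = 22 - 1 = 21.

For 90% confidence with df = 21, t* = 1.721 (from t-table)

Standard error: SE = s/√n = 6/√22 = 1.279204

Margin of error: E = t* × SE = 1.721 × 1.279204 = 2.2015

T-interval: x̄ ± E = 67 ± 2.2015 = (64.7985, 69.2015)

Rounded to 2 decimal places:

(64.80, 69.20)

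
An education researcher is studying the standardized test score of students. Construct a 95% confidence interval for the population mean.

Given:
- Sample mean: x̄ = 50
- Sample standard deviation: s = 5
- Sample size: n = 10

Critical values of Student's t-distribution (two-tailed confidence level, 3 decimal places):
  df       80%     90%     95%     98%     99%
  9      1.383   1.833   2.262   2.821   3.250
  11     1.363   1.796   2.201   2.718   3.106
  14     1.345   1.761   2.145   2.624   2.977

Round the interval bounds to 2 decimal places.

The population standard deviation σ is unknown (only the sample standard deviation s is given), so use a t-interval with df = n - 1 = 10 - 1 = 9.

For 95% confidence with df = 9, t* = 2.262 (from t-table)

Standard error: SE = s/√n = 5/√10 = 1.581139

Margin of error: E = t* × SE = 2.262 × 1.581139 = 3.5765

T-interval: x̄ ± E = 50 ± 3.5765 = (46.4235, 53.5765)

Rounded to 2 decimal places:

(46.42, 53.58)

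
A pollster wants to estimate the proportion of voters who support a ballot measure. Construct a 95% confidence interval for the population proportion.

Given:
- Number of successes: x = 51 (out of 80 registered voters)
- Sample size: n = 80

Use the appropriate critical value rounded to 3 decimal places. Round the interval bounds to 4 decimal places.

Sample proportion: p̂ = 51/80 = 0.637500

Check conditions for normal approximation:
  np̂ = 51 ≥ 10 ✓
  n(1-p̂) = 29 ≥ 10 ✓

The sample is large enough, so use a z-interval (normal approximation) for the proportion.

For 95% confidence, z* = 1.96 (from standard normal table)

Standard error: SE = √(p̂(1-p̂)/n) = √(0.637500×0.362500/80) = 0.05374637

Margin of error: E = z* × SE = 1.96 × 0.05374637 = 0.105343

Z-interval: p̂ ± E = 0.637500 ± 0.105343 = (0.532157, 0.742843)

Rounded to 4 decimal places:

(0.5322, 0.7428)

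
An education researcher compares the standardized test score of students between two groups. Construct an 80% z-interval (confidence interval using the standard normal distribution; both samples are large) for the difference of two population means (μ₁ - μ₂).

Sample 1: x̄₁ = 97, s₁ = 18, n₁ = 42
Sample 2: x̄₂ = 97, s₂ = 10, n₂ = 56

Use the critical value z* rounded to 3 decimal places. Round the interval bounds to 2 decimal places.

Both samples are large (n₁ = 42 ≥ 30, n₂ = 56 ≥ 30), so a z-interval for the difference of means applies.

Point estimate: x̄₁ - x̄₂ = 97 - 97 = 0

Standard error: SE = √(s₁²/n₁ + s₂²/n₂)
= √(18²/42 + 10²/56)
= √(7.714286 + 1.785714)
= 3.082207

For 80% confidence, z* = 1.282 (from standard normal table)
Margin of error: E = z* × SE = 1.282 × 3.082207 = 3.9514

Z-interval: (x̄₁ - x̄₂) ± E = 0 ± 3.9514 = (-3.9514, 3.9514)

Rounded to 2 decimal places:

(-3.95, 3.95)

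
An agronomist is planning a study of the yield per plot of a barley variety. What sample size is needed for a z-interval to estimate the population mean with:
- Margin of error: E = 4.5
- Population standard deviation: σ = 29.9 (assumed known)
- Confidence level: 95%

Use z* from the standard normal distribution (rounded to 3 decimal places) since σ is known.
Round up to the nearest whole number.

Using z* since population σ is known (z-interval formula).

For 95% confidence, z* = 1.96 (from standard normal table)

Sample size formula for z-interval: n = (z*σ/E)²

n = (1.96 × 29.9 / 4.5)²
  = (13.023111)²
  = 169.6014

Round up to the nearest whole number: n = 170

170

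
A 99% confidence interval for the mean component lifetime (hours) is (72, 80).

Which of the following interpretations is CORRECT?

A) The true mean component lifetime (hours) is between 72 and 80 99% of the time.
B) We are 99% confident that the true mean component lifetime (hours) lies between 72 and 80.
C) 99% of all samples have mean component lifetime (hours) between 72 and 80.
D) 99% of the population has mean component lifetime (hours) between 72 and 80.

A confidence interval represents our confidence in the procedure, not a probability statement about the parameter.

Key concept: If we repeated this sampling process many times and computed a 99% CI each time, about 99% of those intervals would contain the true population parameter.

For this specific interval (72, 80):
- Midpoint (point estimate): 76
- Margin of error: 4

The correct interpretation is the one stating confidence that the true parameter lies in the interval — option B.

B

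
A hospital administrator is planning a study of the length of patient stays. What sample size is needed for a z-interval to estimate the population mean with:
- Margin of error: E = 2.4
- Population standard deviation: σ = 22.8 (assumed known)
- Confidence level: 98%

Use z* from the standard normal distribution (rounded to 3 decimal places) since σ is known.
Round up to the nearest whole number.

Using z* since population σ is known (z-interval formula).

For 98% confidence, z* = 2.326 (from standard normal table)

Sample size formula for z-interval: n = (z*σ/E)²

n = (2.326 × 22.8 / 2.4)²
  = (22.097000)²
  = 488.2774

Round up to the nearest whole number: n = 489

489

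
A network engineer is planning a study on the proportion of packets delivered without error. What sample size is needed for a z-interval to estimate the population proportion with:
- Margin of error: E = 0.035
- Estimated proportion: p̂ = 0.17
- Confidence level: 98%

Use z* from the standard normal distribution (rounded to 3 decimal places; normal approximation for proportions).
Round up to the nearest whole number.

Using z* for proportion z-interval (normal approximation).

For 98% confidence, z* = 2.326 (from standard normal table)

Sample size formula for proportion z-interval: n = z*²p̂(1-p̂)/E²

n = 2.326² × 0.17 × 0.83 / 0.035²
  = 5.410276 × 0.1411 / 0.001225
  = 623.1755

Round up to the nearest whole number: n = 624

624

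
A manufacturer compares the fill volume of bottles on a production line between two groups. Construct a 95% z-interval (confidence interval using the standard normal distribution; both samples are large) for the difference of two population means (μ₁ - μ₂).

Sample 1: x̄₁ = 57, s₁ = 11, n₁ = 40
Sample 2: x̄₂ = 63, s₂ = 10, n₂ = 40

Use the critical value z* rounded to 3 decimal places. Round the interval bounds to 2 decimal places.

Both samples are large (n₁ = 40 ≥ 30, n₂ = 40 ≥ 30), so a z-interval for the difference of means applies.

Point estimate: x̄₁ - x̄₂ = 57 - 63 = -6

Standard error: SE = √(s₁²/n₁ + s₂²/n₂)
= √(11²/40 + 10²/40)
= √(3.025000 + 2.500000)
= 2.350532

For 95% confidence, z* = 1.96 (from standard normal table)
Margin of error: E = z* × SE = 1.96 × 2.350532 = 4.6070

Z-interval: (x̄₁ - x̄₂) ± E = -6 ± 4.6070 = (-10.6070, -1.3930)

Rounded to 2 decimal places:

(-10.61, -1.39)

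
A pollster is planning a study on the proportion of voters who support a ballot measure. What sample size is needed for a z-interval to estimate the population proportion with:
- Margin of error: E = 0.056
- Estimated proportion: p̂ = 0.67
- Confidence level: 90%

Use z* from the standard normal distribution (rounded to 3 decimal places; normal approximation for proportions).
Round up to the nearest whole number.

Using z* for proportion z-interval (normal approximation).

For 90% confidence, z* = 1.645 (from standard normal table)

Sample size formula for proportion z-interval: n = z*²p̂(1-p̂)/E²

n = 1.645² × 0.67 × 0.33 / 0.056²
  = 2.706025 × 0.2211 / 0.003136
  = 190.7851

Round up to the nearest whole number: n = 191

191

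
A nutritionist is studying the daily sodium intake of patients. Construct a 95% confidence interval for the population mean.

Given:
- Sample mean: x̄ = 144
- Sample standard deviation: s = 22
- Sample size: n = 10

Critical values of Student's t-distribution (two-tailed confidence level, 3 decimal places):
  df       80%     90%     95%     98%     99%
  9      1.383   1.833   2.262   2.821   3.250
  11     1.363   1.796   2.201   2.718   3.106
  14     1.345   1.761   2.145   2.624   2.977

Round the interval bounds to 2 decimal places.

The population standard deviation σ is unknown (only the sample standard deviation s is given), so use a t-interval with df = n - 1 = 10 - 1 = 9.

For 95% confidence with df = 9, t* = 2.262 (from t-table)

Standard error: SE = s/√n = 22/√10 = 6.957011

Margin of error: E = t* × SE = 2.262 × 6.957011 = 15.7368

T-interval: x̄ ± E = 144 ± 15.7368 = (128.2632, 159.7368)

Rounded to 2 decimal places:

(128.26, 159.74)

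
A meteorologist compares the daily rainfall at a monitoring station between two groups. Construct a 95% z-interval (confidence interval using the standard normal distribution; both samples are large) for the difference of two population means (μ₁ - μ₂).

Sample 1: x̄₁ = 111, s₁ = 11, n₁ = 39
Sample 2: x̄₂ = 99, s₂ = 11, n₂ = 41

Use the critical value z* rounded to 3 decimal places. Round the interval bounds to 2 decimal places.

Both samples are large (n₁ = 39 ≥ 30, n₂ = 41 ≥ 30), so a z-interval for the difference of means applies.

Point estimate: x̄₁ - x̄₂ = 111 - 99 = 12

Standard error: SE = √(s₁²/n₁ + s₂²/n₂)
= √(11²/39 + 11²/41)
= √(3.102564 + 2.951220)
= 2.460444

For 95% confidence, z* = 1.96 (from standard normal table)
Margin of error: E = z* × SE = 1.96 × 2.460444 = 4.8225

Z-interval: (x̄₁ - x̄₂) ± E = 12 ± 4.8225 = (7.1775, 16.8225)

Rounded to 2 decimal places:

(7.18, 16.82)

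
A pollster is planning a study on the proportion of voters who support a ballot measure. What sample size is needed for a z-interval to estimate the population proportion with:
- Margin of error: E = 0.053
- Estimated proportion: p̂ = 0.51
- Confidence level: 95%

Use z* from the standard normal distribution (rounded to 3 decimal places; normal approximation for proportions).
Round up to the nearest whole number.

Using z* for proportion z-interval (normal approximation).

For 95% confidence, z* = 1.96 (from standard normal table)

Sample size formula for proportion z-interval: n = z*²p̂(1-p̂)/E²

n = 1.96² × 0.51 × 0.49 / 0.053²
  = 3.8416 × 0.2499 / 0.002809
  = 341.7643

Round up to the nearest whole number: n = 342

342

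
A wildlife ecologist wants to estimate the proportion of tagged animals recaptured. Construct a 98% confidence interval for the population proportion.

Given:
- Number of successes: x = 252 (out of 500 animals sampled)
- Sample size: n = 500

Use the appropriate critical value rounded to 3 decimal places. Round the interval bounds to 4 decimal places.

Sample proportion: p̂ = 252/500 = 0.504000

Check conditions for normal approximation:
  np̂ = 252 ≥ 10 ✓
  n(1-p̂) = 248 ≥ 10 ✓

The sample is large enough, so use a z-interval (normal approximation) for the proportion.

For 98% confidence, z* = 2.326 (from standard normal table)

Standard error: SE = √(p̂(1-p̂)/n) = √(0.504000×0.496000/500) = 0.02235996

Margin of error: E = z* × SE = 2.326 × 0.02235996 = 0.052009

Z-interval: p̂ ± E = 0.504000 ± 0.052009 = (0.451991, 0.556009)

Rounded to 4 decimal places:

(0.4520, 0.5560)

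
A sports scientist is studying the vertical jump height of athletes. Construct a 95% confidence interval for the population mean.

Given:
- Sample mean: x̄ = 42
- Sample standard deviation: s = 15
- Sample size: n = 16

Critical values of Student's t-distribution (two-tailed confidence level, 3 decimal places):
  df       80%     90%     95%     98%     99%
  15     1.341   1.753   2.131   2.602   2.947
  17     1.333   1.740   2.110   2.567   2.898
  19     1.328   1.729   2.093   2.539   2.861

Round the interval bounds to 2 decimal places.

The population standard deviation σ is unknown (only the sample standard deviation s is given), so use a t-interval with df = n - 1 = 16 - 1 = 15.

For 95% confidence with df = 15, t* = 2.131 (from t-table)

Standard error: SE = s/√n = 15/√16 = 3.750000

Margin of error: E = t* × SE = 2.131 × 3.750000 = 7.9912

T-interval: x̄ ± E = 42 ± 7.9912 = (34.0087, 49.9913)

Rounded to 2 decimal places:

(34.01, 49.99)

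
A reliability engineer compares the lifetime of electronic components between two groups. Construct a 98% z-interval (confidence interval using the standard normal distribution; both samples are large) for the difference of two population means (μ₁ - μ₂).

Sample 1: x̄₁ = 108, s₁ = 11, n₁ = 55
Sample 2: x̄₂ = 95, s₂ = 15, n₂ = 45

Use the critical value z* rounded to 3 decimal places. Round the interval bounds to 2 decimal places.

Both samples are large (n₁ = 55 ≥ 30, n₂ = 45 ≥ 30), so a z-interval for the difference of means applies.

Point estimate: x̄₁ - x̄₂ = 108 - 95 = 13

Standard error: SE = √(s₁²/n₁ + s₂²/n₂)
= √(11²/55 + 15²/45)
= √(2.200000 + 5.000000)
= 2.683282

For 98% confidence, z* = 2.326 (from standard normal table)
Margin of error: E = z* × SE = 2.326 × 2.683282 = 6.2413

Z-interval: (x̄₁ - x̄₂) ± E = 13 ± 6.2413 = (6.7587, 19.2413)

Rounded to 2 decimal places:

(6.76, 19.24)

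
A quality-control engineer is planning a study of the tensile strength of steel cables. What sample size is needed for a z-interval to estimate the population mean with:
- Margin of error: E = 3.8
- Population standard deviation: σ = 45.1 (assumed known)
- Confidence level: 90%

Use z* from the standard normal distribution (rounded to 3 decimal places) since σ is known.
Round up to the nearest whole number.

Using z* since population σ is known (z-interval formula).

For 90% confidence, z* = 1.645 (from standard normal table)

Sample size formula for z-interval: n = (z*σ/E)²

n = (1.645 × 45.1 / 3.8)²
  = (19.523553)²
  = 381.1691

Round up to the nearest whole number: n = 382

382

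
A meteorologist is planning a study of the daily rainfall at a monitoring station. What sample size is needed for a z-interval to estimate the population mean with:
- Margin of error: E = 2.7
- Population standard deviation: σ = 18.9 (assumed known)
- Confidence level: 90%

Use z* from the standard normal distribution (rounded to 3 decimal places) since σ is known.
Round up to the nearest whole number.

Using z* since population σ is known (z-interval formula).

For 90% confidence, z* = 1.645 (from standard normal table)

Sample size formula for z-interval: n = (z*σ/E)²

n = (1.645 × 18.9 / 2.7)²
  = (11.515000)²
  = 132.5952

Round up to the nearest whole number: n = 133

133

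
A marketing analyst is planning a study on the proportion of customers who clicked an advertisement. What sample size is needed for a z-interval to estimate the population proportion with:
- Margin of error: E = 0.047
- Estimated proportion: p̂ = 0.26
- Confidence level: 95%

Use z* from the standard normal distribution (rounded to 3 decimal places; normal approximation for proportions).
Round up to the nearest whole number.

Using z* for proportion z-interval (normal approximation).

For 95% confidence, z* = 1.96 (from standard normal table)

Sample size formula for proportion z-interval: n = z*²p̂(1-p̂)/E²

n = 1.96² × 0.26 × 0.74 / 0.047²
  = 3.8416 × 0.1924 / 0.002209
  = 334.5966

Round up to the nearest whole number: n = 335

335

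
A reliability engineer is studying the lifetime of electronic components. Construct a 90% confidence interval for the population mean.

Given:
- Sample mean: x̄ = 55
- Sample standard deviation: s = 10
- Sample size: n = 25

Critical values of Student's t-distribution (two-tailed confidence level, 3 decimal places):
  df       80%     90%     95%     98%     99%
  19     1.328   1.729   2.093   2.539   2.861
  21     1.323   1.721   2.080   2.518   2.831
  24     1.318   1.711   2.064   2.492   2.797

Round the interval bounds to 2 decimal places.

The population standard deviation σ is unknown (only the sample standard deviation s is given), so use a t-interval with df = n - 1 = 25 - 1 = 24.

For 90% confidence with df = 24, t* = 1.711 (from t-table)

Standard error: SE = s/√n = 10/√25 = 2.000000

Margin of error: E = t* × SE = 1.711 × 2.000000 = 3.4220

T-interval: x̄ ± E = 55 ± 3.4220 = (51.5780, 58.4220)

Rounded to 2 decimal places:

(51.58, 58.42)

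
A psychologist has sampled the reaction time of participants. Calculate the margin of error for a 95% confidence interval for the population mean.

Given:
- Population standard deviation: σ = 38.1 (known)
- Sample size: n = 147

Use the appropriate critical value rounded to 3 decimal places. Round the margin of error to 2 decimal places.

The population standard deviation σ is known, so use the z-interval margin of error formula.

For 95% confidence, z* = 1.96 (from standard normal table)

Margin of error formula for z-interval: E = z* × σ/√n

E = 1.96 × 38.1/√147
  = 1.96 × 3.142435
  = 6.1592

Rounded to 2 decimal places:

6.16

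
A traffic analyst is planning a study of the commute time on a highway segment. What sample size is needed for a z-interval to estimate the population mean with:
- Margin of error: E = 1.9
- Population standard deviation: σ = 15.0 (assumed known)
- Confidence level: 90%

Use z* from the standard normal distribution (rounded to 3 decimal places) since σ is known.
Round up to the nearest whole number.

Using z* since population σ is known (z-interval formula).

For 90% confidence, z* = 1.645 (from standard normal table)

Sample size formula for z-interval: n = (z*σ/E)²

n = (1.645 × 15.0 / 1.9)²
  = (12.986842)²
  = 168.6581

Round up to the nearest whole number: n = 169

169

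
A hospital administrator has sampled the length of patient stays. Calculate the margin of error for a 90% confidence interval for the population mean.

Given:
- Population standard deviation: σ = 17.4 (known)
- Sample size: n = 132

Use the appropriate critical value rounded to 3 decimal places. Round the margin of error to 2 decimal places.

The population standard deviation σ is known, so use the z-interval margin of error formula.

For 90% confidence, z* = 1.645 (from standard normal table)

Margin of error formula for z-interval: E = z* × σ/√n

E = 1.645 × 17.4/√132
  = 1.645 × 1.514476
  = 2.4913

Rounded to 2 decimal places:

2.49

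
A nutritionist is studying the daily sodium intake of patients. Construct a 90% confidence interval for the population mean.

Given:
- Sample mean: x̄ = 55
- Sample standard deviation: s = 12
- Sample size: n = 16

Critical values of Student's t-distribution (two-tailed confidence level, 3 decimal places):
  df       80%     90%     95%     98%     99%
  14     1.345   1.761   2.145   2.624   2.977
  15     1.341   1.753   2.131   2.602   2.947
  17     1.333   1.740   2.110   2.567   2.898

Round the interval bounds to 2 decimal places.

The population standard deviation σ is unknown (only the sample standard deviation s is given), so use a t-interval with df = n - 1 = 16 - 1 = 15.

For 90% confidence with df = 15, t* = 1.753 (from t-table)

Standard error: SE = s/√n = 12/√16 = 3.000000

Margin of error: E = t* × SE = 1.753 × 3.000000 = 5.2590

T-interval: x̄ ± E = 55 ± 5.2590 = (49.7410, 60.2590)

Rounded to 2 decimal places:

(49.74, 60.26)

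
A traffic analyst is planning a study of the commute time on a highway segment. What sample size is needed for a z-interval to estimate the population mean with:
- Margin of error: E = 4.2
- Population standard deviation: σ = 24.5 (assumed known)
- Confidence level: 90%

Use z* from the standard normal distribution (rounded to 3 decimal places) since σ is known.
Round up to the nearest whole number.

Using z* since population σ is known (z-interval formula).

For 90% confidence, z* = 1.645 (from standard normal table)

Sample size formula for z-interval: n = (z*σ/E)²

n = (1.645 × 24.5 / 4.2)²
  = (9.595833)²
  = 92.0800

Round up to the nearest whole number: n = 93

93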